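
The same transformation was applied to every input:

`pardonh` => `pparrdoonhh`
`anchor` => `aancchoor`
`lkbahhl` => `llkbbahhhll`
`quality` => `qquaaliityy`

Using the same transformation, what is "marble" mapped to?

Each output is the input with this applied: repeat every character 3 times, then keep every other character starting from the first (positions 1st, 3rd, 5th, ...).
On "marble": the first step gives "mmmaaarrrbbbllleee", and the second then gives "mmarrblle".
(Check on "pardonh": → "pppaaarrrdddooonnnhhh" → "pparrdoonhh" ✓)

mmarrblle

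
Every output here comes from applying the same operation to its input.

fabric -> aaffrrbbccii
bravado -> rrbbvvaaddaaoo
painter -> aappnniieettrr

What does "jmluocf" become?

The transformation: swap each adjacent pair of characters (1↔2, 3↔4, ...), then double every character.
For "jmluocf", step one produces "mjulcof"; step two turns that into "mmjjuullccooff".
(Check on "fabric": → "afrbci" → "aaffrrbbccii" ✓)

mmjjuullccooff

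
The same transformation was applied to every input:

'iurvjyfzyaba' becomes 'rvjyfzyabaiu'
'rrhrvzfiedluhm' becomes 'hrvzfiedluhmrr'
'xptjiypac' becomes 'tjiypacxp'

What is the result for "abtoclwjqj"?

toclwjqjab

The rule is to move the first 2 characters to the end (rotate left by 2).
So "abtoclwjqj" becomes "toclwjqjab".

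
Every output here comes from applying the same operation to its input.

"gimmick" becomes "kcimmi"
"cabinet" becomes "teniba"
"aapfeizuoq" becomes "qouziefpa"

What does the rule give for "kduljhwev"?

vewhjlud

Each output is the input with this applied: delete the first character, then reverse the string.
Applying both steps to "kduljhwev": "duljhwev", then "vewhjlud".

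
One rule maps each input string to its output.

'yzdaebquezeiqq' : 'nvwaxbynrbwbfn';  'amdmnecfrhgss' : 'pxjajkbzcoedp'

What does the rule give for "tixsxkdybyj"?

The pattern: shift every letter 3 places backward in the alphabet (wrapping around), then move the last character to the front.
On "tixsxkdybyj": the first step gives "qfupuhavyvg", and the second then gives "gqfupuhavyv".

gqfupuhavyv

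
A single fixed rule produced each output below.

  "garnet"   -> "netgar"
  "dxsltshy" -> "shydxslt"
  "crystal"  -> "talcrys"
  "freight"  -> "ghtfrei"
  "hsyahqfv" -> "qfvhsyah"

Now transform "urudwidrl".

The pattern: move the last 3 characters to the front (rotate right by 3).
On "urudwidrl" that produces "drlurudwi".

drlurudwi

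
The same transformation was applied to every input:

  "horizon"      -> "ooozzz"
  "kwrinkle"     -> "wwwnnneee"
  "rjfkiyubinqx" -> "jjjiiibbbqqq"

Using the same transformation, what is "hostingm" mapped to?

Looking at the pairs, the operation is to keep one character in every 3, starting at position 2 (positions 2nd, 5th, 8th, ...), then repeat every character 3 times.
"hostingm" → "oooiiimmm".

oooiiimmm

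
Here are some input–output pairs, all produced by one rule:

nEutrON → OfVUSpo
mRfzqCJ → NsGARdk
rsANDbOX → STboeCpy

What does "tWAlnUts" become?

UxbMOvUT

The pattern: flip the case of every letter, then shift every letter 1 place forward in the alphabet (wrapping around).
Starting from "tWAlnUts": after the first operation, "TwaLNuTS"; after the second, "UxbMOvUT".
(Check on "nEutrON": → "NeUTRon" → "OfVUSpo" ✓)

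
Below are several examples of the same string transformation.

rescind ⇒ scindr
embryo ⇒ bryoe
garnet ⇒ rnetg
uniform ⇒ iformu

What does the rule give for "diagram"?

The transformation: move the first character to the end, then delete the first character.
"diagram" → "iagramd" → "agramd".

agramd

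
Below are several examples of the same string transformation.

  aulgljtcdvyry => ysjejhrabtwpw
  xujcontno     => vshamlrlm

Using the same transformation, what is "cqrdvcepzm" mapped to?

aopbtacnxk

In each case the input is transformed by: shift every letter 2 places backward in the alphabet (wrapping around).
On "cqrdvcepzm" that produces "aopbtacnxk".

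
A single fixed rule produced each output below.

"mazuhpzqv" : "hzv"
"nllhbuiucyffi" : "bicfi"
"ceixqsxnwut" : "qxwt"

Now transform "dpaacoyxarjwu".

cyaju

The pattern: delete the first 3 characters, then keep every other character starting from the second (positions 2nd, 4th, 6th, ...).
On "dpaacoyxarjwu": the first step gives "acoyxarjwu", and the second then gives "cyaju".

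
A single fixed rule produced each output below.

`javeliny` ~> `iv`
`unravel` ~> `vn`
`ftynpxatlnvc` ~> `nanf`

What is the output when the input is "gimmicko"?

cm

What's happening: reverse the string, then keep one character in every 3, starting at position 3 (positions 3rd, 6th, 9th, ...).
On "gimmicko": the first step gives "okcimmig", and the second then gives "cm".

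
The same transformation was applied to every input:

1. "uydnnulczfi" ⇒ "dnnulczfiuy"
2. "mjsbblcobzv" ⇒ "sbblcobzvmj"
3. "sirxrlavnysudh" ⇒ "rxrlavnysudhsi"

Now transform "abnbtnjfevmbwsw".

Each output is the input with this applied: move the first 2 characters to the end (rotate left by 2).
Doing the same to "abnbtnjfevmbwsw": "nbtnjfevmbwswab".

nbtnjfevmbwswab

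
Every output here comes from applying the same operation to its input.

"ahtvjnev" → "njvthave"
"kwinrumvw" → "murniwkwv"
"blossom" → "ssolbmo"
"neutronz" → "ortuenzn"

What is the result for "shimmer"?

mmihsre

Each output is the input with this applied: reverse the string, then move the first 2 characters to the end (rotate left by 2).
Starting from "shimmer": after the first operation, "remmihs"; after the second, "mmihsre".
(Check on "neutronz": → "znortuen" → "ortuenzn" ✓)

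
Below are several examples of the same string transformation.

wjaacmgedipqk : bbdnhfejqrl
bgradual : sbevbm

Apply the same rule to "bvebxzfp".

fcyagq

The rule is to delete the first 2 characters, then shift every letter 1 place forward in the alphabet (wrapping around).
Starting from "bvebxzfp": after the first operation, "ebxzfp"; after the second, "fcyagq".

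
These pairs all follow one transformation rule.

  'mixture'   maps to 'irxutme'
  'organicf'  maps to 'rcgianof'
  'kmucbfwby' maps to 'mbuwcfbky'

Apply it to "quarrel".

The pattern: take characters alternately from the front and the back (1st, last, 2nd, 2nd-last, ...), then move the first 2 characters to the end (rotate left by 2).
Applying both steps to "quarrel": "qluearr", then "uearrql".

uearrql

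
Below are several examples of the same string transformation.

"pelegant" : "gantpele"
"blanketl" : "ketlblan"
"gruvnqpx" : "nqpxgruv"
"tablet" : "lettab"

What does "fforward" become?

wardffor

In each case the input is transformed by: swap the front and back halves of the string.
For "fforward" the result is "wardffor".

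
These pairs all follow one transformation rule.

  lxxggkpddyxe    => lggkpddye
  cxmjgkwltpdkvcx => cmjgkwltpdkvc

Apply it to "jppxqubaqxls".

jppqubaqls

The rule is to remove every "x".
For "jppxqubaqxls" the result is "jppqubaqls".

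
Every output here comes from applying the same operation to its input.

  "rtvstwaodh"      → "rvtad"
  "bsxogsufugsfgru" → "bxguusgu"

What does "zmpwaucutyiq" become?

zpacti

Each output is the input with this applied: keep every other character starting from the first (positions 1st, 3rd, 5th, ...).
Doing the same to "zmpwaucutyiq": "zpacti".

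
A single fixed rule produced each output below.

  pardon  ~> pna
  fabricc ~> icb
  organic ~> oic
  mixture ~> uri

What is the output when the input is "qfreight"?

Each output is the input with this applied: sort the characters into reverse alphabetical order, then keep every other character starting from the second (positions 2nd, 4th, 6th, ...).
For "qfreight", step one produces "trqihgfe"; step two turns that into "rige".

rige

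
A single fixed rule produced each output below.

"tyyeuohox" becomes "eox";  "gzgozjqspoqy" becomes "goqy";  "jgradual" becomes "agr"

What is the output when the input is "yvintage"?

The rule is to sort the characters into alphabetical order, then keep one character in every 3, starting at position 1 (positions 1st, 4th, 7th, ...).
On "yvintage": the first step gives "aegintvy", and the second then gives "aiv".

aiv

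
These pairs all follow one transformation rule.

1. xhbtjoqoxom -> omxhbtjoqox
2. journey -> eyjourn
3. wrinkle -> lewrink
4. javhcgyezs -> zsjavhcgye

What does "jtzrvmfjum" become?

umjtzrvmfj

Looking at the pairs, the operation is to move the last 2 characters to the front (rotate right by 2).
On "jtzrvmfjum" that produces "umjtzrvmfj".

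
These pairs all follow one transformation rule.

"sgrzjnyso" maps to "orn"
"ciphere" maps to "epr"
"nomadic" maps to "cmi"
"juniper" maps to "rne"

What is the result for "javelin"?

nvi

What's happening: move the last character to the front, then keep one character in every 3, starting at position 1 (positions 1st, 4th, 7th, ...).
"javelin" → "njaveli" → "nvi".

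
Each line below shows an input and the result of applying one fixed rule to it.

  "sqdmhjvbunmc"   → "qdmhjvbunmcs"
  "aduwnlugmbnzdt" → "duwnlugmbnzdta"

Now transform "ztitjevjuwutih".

The rule is to move the first character to the end.
Doing the same to "ztitjevjuwutih": "titjevjuwutihz".

titjevjuwutihz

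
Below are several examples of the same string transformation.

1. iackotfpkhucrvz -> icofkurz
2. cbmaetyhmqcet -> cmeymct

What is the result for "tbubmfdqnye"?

tumdne

Each output is the input with this applied: keep every other character starting from the first (positions 1st, 3rd, 5th, ...).
"tbubmfdqnye" → "tumdne".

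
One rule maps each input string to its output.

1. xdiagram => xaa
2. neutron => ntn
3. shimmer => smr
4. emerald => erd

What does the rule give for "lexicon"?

The transformation: keep one character in every 3, starting at position 1 (positions 1st, 4th, 7th, ...).
So "lexicon" becomes "lin".

lin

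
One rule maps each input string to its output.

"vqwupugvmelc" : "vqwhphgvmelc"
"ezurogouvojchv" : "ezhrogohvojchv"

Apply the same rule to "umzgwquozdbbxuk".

hmzgwqhozdbbxhk

In each case the input is transformed by: replace every "u" with "h".
Doing the same to "umzgwquozdbbxuk": "hmzgwqhozdbbxhk".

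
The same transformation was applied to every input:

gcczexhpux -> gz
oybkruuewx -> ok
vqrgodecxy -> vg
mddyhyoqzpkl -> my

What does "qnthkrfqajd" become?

The rule is to keep one character in every 3, starting at position 1 (positions 1st, 4th, 7th, ...), then delete the last 2 characters.
For "qnthkrfqajd", step one produces "qhfj"; step two turns that into "qh".

qh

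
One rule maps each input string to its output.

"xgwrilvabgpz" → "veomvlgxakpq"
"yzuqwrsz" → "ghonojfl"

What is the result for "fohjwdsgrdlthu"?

Looking at the pairs, the operation is to shift every letter 11 places backward in the alphabet (wrapping around), then move the last 3 characters to the front (rotate right by 3).
Working it through for "fohjwdsgrdlthu": intermediate "udwylshvgsaiwj", final "iwjudwylshvgsa".

iwjudwylshvgsa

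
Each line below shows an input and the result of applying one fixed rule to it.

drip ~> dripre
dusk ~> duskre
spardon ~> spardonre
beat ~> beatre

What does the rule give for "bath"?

bathre

The pattern: append "re".
Applying that to "bath" gives "bathre".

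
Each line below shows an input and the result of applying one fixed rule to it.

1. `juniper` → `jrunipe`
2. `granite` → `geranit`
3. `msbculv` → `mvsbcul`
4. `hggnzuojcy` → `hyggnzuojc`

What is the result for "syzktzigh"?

In each case the input is transformed by: swap the first and last characters, then move the last character to the front.
On "syzktzigh" that produces "shyzktzig".

shyzktzig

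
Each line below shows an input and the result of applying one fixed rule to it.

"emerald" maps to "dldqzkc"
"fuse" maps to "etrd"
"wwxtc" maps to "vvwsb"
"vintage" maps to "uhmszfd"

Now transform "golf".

fnke

Rule — shift every letter 1 place backward in the alphabet (wrapping around).
On "golf" that produces "fnke".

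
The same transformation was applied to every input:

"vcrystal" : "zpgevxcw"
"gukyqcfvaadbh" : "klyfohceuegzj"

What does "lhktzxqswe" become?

pilaowxudb

The rule is to take characters alternately from the front and the back (1st, last, 2nd, 2nd-last, ...), then shift every letter 4 places forward in the alphabet (wrapping around).
Working it through for "lhktzxqswe": intermediate "lehwkstqzx", final "pilaowxudb".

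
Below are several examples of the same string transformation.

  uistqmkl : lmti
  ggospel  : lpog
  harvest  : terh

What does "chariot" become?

The transformation: reverse the string, then keep every other character starting from the first (positions 1st, 3rd, 5th, ...).
Applying both steps to "chariot": "toirahc", then "tiac".

tiac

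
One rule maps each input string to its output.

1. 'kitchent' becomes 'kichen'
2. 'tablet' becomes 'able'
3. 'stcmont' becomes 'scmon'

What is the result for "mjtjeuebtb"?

mjjeuebb

Each output is the input with this applied: remove every "t".
"mjtjeuebtb" → "mjjeuebb".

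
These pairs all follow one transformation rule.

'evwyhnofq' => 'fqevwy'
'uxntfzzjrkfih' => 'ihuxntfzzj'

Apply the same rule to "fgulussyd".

The pattern: move the last 2 characters to the front (rotate right by 2), then delete the last 3 characters.
"fgulussyd" → "ydfguluss" → "ydfgul".

ydfgul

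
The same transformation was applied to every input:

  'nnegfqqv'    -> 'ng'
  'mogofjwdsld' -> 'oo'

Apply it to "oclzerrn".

In each case the input is transformed by: keep every other character starting from the second (positions 2nd, 4th, 6th, ...), then keep only the first 2 characters.
"oclzerrn" → "czrn" → "cz".

cz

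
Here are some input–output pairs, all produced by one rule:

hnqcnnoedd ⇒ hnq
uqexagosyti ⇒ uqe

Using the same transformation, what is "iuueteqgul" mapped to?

iuu

The rule is to keep only the first 3 characters.
So "iuueteqgul" becomes "iuu".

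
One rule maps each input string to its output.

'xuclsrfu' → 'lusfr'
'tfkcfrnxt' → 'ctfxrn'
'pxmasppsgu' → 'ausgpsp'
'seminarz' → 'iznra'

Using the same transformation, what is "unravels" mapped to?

asvle

In each case the input is transformed by: delete the first 3 characters, then take characters alternately from the front and the back (1st, last, 2nd, 2nd-last, ...).
Applying both steps to "unravels": "avels", then "asvle".
(Check on "seminarz": → "inarz" → "iznra" ✓)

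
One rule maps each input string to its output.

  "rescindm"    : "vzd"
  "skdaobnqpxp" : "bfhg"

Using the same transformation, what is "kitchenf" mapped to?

zyw

The rule is to shift every letter 9 places backward in the alphabet (wrapping around), then keep one character in every 3, starting at position 2 (positions 2nd, 5th, 8th, ...).
Applying both steps to "kitchenf": "bzktyvew", then "zyw".
(Check on "rescindm": → "ivjtzeud" → "vzd" ✓)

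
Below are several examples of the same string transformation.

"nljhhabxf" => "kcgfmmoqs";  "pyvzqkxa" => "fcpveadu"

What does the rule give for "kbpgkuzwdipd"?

iunibezplugp

The rule is to reverse the string, then shift every letter 5 places forward in the alphabet (wrapping around).
"kbpgkuzwdipd" → "dpidwzukgpbk" → "iunibezplugp".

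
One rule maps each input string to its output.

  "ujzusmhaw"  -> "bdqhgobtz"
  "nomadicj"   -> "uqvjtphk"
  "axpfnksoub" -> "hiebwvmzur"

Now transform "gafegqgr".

The transformation: shift every letter 7 places forward in the alphabet (wrapping around), then take characters alternately from the front and the back (1st, last, 2nd, 2nd-last, ...).
Working it through for "gafegqgr": intermediate "nhmlnxny", final "nyhnmxln".
(Check on "axpfnksoub": → "hewmurzvbi" → "hiebwvmzur" ✓)

nyhnmxln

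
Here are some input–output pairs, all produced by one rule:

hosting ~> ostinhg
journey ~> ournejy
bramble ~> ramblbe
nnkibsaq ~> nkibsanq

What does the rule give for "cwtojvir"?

wtojvicr

The pattern: swap the first and last characters, then move the first character to the end.
Starting from "cwtojvir": after the first operation, "rwtojvic"; after the second, "wtojvicr".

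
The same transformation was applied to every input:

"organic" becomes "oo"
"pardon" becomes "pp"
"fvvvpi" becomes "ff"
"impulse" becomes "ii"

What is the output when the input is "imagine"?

Looking at the pairs, the operation is to double every character, then keep only the first 2 characters.
Applying both steps to "imagine": "iimmaaggiinnee", then "ii".

ii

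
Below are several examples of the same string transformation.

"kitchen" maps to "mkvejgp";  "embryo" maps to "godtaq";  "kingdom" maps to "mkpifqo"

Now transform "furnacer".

Each output is the input with this applied: shift every letter 2 places forward in the alphabet (wrapping around).
On "furnacer" that produces "hwtpcegt".

hwtpcegt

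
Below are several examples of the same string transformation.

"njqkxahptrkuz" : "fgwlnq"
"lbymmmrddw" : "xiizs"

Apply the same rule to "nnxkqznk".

jgvg

Looking at the pairs, the operation is to keep every other character starting from the second (positions 2nd, 4th, 6th, ...), then shift every letter 4 places backward in the alphabet (wrapping around).
Doing the same to "nnxkqznk": "jgvg".
(Check on "njqkxahptrkuz": → "jkapru" → "fgwlnq" ✓)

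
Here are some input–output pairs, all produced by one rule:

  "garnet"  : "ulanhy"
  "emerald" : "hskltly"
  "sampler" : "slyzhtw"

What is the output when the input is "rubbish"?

pzoybii

The pattern: move the last 3 characters to the front (rotate right by 3), then shift every letter 7 places forward in the alphabet (wrapping around).
On "rubbish": the first step gives "ishrubb", and the second then gives "pzoybii".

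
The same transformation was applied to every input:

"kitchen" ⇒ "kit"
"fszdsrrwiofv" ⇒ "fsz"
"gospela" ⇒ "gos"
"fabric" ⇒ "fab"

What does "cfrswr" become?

cfr

Rule — keep only the first 3 characters.
"cfrswr" → "cfr".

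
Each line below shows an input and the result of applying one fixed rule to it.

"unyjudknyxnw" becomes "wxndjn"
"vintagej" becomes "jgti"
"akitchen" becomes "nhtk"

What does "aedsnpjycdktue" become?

etdypse

Rule — keep every other character starting from the second (positions 2nd, 4th, 6th, ...), then reverse the string.
Working it through for "aedsnpjycdktue": intermediate "espydte", final "etdypse".
(Check on "vintagej": → "itgj" → "jgti" ✓)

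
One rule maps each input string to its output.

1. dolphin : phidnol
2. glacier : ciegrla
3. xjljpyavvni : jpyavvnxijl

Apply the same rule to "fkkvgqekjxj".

vgqekjxfjkk

In each case the input is transformed by: swap the first and last characters, then move the first 3 characters to the end (rotate left by 3).
Working it through for "fkkvgqekjxj": intermediate "jkkvgqekjxf", final "vgqekjxfjkk".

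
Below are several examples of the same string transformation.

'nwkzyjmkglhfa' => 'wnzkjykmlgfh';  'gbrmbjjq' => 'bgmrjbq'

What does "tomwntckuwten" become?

The pattern: swap each adjacent pair of characters (1↔2, 3↔4, ...), then delete the last character.
Working it through for "tomwntckuwten": intermediate "otwmtnkcwuetn", final "otwmtnkcwuet".

otwmtnkcwuet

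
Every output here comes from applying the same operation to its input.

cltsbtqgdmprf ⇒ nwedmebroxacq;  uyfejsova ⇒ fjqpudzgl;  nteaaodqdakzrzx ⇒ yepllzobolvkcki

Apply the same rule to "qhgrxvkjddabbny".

The rule is to shift every letter 11 places forward in the alphabet (wrapping around).
So "qhgrxvkjddabbny" becomes "bsrcigvuoolmmyj".

bsrcigvuoolmmyj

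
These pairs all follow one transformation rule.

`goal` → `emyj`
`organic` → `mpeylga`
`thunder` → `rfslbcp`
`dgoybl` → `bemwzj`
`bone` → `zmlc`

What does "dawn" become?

Each output is the input with this applied: shift every letter 2 places backward in the alphabet (wrapping around).
Applying that to "dawn" gives "byul".

byul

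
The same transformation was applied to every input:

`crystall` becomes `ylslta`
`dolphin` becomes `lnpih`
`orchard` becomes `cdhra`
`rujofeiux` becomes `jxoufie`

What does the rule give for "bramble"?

aemlb

The rule is to delete the first 2 characters, then take characters alternately from the front and the back (1st, last, 2nd, 2nd-last, ...).
On "bramble": the first step gives "amble", and the second then gives "aemlb".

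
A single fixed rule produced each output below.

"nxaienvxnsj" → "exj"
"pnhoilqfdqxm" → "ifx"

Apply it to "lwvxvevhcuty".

vht

Rule — delete the first 3 characters, then keep one character in every 3, starting at position 2 (positions 2nd, 5th, 8th, ...).
"lwvxvevhcuty" → "vht".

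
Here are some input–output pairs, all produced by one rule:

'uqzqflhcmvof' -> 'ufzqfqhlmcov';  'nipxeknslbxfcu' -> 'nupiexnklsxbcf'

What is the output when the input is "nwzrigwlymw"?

The transformation: move the last character to the front, then swap each adjacent pair of characters (1↔2, 3↔4, ...).
On "nwzrigwlymw": the first step gives "wnwzrigwlym", and the second then gives "nwzwirwgylm".

nwzwirwgylm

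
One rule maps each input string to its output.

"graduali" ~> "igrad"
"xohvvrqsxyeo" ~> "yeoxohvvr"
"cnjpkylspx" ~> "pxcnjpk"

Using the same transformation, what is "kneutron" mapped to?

nkneu

The transformation: swap the front and back halves of the string, then delete the first 3 characters.
Working it through for "kneutron": intermediate "tronkneu", final "nkneu".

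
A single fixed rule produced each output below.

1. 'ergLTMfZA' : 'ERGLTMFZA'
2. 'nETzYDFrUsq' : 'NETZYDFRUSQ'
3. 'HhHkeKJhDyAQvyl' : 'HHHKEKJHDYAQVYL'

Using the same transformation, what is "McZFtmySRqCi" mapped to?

MCZFTMYSRQCI

What's happening: convert every letter to uppercase.
Applying that to "McZFtmySRqCi" gives "MCZFTMYSRQCI".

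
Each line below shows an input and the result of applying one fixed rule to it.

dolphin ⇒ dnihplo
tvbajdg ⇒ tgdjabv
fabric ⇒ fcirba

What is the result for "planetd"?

pdtenal

What's happening: move the first character to the end, then reverse the string.
On "planetd": the first step gives "lanetdp", and the second then gives "pdtenal".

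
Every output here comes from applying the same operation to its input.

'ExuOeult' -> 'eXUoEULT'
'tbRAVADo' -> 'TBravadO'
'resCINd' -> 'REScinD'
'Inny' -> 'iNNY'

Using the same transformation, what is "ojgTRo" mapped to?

OJGtrO

The rule is to flip the case of every letter.
For "ojgTRo" the result is "OJGtrO".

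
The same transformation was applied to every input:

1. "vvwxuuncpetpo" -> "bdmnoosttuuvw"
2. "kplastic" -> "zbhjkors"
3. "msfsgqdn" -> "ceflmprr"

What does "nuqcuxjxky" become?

bijmpttwwx

The rule is to sort the characters into alphabetical order, then shift every letter 1 place backward in the alphabet (wrapping around).
For "nuqcuxjxky", step one produces "cjknquuxxy"; step two turns that into "bijmpttwwx".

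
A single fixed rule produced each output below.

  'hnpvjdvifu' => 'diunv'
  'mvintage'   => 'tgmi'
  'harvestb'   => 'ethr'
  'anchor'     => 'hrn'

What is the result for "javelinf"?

lnjv

What's happening: swap the front and back halves of the string, then keep every other character starting from the first (positions 1st, 3rd, 5th, ...).
Applying both steps to "javelinf": "linfjave", then "lnjv".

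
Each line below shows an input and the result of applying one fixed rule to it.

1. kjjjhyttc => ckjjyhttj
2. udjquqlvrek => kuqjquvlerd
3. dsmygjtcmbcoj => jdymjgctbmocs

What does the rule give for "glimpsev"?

Looking at the pairs, the operation is to swap each adjacent pair of characters (1↔2, 3↔4, ...), then swap the first and last characters.
On "glimpsev": the first step gives "lgmispve", and the second then gives "egmispvl".
(Check on "kjjjhyttc": → "jkjjyhttc" → "ckjjyhttj" ✓)

egmispvl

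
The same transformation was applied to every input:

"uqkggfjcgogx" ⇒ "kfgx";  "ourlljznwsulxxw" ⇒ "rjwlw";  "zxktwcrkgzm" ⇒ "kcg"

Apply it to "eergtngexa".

Looking at the pairs, the operation is to keep one character in every 3, starting at position 3 (positions 3rd, 6th, 9th, ...).
"eergtngexa" → "rnx".

rnx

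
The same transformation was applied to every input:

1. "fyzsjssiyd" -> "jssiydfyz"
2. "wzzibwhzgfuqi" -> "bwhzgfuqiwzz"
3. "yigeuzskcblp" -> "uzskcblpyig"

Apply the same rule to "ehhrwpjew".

wpjewehh

What's happening: move the first 3 characters to the end (rotate left by 3), then delete the first character.
"ehhrwpjew" → "rwpjewehh" → "wpjewehh".
(Check on "fyzsjssiyd": → "sjssiydfyz" → "jssiydfyz" ✓)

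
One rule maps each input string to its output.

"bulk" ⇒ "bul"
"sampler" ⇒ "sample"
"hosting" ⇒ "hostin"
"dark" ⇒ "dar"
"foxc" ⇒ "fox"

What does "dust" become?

dus

Looking at the pairs, the operation is to delete the last character.
Doing the same to "dust": "dus".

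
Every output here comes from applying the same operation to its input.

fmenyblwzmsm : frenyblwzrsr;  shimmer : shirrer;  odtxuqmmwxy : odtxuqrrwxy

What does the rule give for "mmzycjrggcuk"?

Each output is the input with this applied: replace every "m" with "r".
On "mmzycjrggcuk" that produces "rrzycjrggcuk".

rrzycjrggcuk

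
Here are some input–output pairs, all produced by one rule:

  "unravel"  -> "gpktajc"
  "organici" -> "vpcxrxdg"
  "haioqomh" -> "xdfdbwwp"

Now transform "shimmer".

Each output is the input with this applied: shift every letter 11 places backward in the alphabet (wrapping around), then move the first 2 characters to the end (rotate left by 2).
"shimmer" → "hwxbbtg" → "xbbtghw".

xbbtghw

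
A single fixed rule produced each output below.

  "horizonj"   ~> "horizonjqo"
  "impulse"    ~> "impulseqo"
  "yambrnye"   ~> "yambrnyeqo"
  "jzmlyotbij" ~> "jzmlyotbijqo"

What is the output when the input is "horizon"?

horizonqo

In each case the input is transformed by: append "qo".
"horizon" → "horizonqo".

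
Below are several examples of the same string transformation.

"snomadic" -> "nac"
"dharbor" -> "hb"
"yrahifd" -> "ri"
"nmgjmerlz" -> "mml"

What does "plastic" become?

lt

Rule — keep one character in every 3, starting at position 2 (positions 2nd, 5th, 8th, ...).
On "plastic" that produces "lt".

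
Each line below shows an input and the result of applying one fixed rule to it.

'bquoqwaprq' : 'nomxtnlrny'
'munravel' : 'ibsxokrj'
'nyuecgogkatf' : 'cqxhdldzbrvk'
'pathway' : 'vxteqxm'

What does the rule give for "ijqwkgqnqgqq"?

Each output is the input with this applied: reverse the string, then shift every letter 3 places backward in the alphabet (wrapping around).
For "ijqwkgqnqgqq", step one produces "qqgqnqgkwqji"; step two turns that into "nndnkndhtngf".

nndnkndhtngf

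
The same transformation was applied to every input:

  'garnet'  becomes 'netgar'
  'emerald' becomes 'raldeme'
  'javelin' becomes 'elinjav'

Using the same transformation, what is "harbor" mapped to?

The pattern: move the first 3 characters to the end (rotate left by 3).
"harbor" → "borhar".

borhar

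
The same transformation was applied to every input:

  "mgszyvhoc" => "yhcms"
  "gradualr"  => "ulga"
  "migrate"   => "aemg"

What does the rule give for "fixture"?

The pattern: keep every other character starting from the first (positions 1st, 3rd, 5th, ...), then move the first 2 characters to the end (rotate left by 2).
So "fixture" becomes "uefx".

uefx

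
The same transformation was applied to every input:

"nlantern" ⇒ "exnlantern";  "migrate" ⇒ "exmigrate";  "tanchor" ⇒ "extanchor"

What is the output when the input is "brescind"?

exbrescind

What's happening: prepend "ex".
On "brescind" that produces "exbrescind".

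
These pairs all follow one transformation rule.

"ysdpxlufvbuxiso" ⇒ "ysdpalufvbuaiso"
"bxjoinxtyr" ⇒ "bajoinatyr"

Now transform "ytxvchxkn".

ytavchakn

In each case the input is transformed by: replace every "x" with "a".
Applying that to "ytxvchxkn" gives "ytavchakn".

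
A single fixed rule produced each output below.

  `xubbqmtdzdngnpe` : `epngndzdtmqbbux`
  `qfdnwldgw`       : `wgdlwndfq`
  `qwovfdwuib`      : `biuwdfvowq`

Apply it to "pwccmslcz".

The rule is to reverse the string.
Doing the same to "pwccmslcz": "zclsmccwp".

zclsmccwp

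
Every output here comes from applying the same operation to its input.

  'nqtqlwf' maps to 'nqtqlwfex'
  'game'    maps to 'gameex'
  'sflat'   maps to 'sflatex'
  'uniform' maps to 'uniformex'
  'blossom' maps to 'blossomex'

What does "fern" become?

fernex

What's happening: append "ex".
Applying that to "fern" gives "fernex".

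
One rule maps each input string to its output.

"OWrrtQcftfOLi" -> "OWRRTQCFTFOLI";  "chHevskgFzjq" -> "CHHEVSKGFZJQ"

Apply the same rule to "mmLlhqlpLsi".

In each case the input is transformed by: convert every letter to uppercase.
For "mmLlhqlpLsi" the result is "MMLLHQLPLSI".

MMLLHQLPLSI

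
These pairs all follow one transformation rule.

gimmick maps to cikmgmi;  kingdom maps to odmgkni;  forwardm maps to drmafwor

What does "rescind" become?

The pattern: move the last 2 characters to the front (rotate right by 2), then take characters alternately from the front and the back (1st, last, 2nd, 2nd-last, ...).
For "rescind", step one produces "ndresci"; step two turns that into "nidcrse".

nidcrse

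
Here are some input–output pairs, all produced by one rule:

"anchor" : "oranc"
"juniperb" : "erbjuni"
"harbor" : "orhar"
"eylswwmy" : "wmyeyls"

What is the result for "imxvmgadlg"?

adlgimxvm

The transformation: swap the front and back halves of the string, then delete the first character.
For "imxvmgadlg", step one produces "gadlgimxvm"; step two turns that into "adlgimxvm".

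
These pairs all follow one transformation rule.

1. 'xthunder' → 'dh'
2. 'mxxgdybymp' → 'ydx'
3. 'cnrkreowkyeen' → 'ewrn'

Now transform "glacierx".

The transformation: reverse the string, then keep one character in every 3, starting at position 3 (positions 3rd, 6th, 9th, ...).
Working it through for "glacierx": intermediate "xreicalg", final "ea".

ea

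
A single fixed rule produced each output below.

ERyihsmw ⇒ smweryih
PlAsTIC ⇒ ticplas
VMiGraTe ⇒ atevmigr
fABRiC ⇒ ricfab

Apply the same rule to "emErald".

aldemer

In each case the input is transformed by: move the last 3 characters to the front (rotate right by 3), then convert every letter to lowercase.
For "emErald", step one produces "aldemEr"; step two turns that into "aldemer".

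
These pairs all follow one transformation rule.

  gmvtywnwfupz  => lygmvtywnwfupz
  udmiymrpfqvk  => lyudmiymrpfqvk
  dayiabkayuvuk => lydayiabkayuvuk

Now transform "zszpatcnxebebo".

lyzszpatcnxebebo

What's happening: prepend "ly".
So "zszpatcnxebebo" becomes "lyzszpatcnxebebo".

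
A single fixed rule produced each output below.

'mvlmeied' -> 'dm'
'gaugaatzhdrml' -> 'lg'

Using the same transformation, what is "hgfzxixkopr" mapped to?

rh

Looking at the pairs, the operation is to move the last character to the front, then keep only the first 2 characters.
On "hgfzxixkopr": the first step gives "rhgfzxixkop", and the second then gives "rh".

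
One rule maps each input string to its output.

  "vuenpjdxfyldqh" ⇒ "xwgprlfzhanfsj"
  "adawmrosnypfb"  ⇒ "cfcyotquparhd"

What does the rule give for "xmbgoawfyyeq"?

Looking at the pairs, the operation is to shift every letter 2 places forward in the alphabet (wrapping around).
On "xmbgoawfyyeq" that produces "zodiqcyhaags".

zodiqcyhaags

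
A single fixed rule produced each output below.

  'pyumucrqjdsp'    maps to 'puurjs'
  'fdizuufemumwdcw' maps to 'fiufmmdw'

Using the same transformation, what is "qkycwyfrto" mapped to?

In each case the input is transformed by: keep every other character starting from the first (positions 1st, 3rd, 5th, ...).
So "qkycwyfrto" becomes "qywft".

qywft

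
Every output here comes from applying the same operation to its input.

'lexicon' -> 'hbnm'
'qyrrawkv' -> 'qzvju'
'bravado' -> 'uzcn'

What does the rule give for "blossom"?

rrnl

In each case the input is transformed by: delete the first 3 characters, then shift every letter 1 place backward in the alphabet (wrapping around).
So "blossom" becomes "rrnl".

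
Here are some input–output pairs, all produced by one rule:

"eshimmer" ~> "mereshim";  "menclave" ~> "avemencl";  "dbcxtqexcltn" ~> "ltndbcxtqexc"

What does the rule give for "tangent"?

The rule is to move the last 3 characters to the front (rotate right by 3).
On "tangent" that produces "enttang".

enttang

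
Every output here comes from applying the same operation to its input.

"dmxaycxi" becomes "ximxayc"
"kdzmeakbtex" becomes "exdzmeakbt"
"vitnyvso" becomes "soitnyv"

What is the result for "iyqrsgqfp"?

Each output is the input with this applied: delete the first character, then move the last 2 characters to the front (rotate right by 2).
Applying both steps to "iyqrsgqfp": "yqrsgqfp", then "fpyqrsgq".

fpyqrsgq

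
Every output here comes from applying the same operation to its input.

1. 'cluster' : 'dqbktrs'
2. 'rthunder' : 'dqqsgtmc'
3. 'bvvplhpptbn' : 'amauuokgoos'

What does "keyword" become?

qcjdxvn

The rule is to move the last 2 characters to the front (rotate right by 2), then shift every letter 1 place backward in the alphabet (wrapping around).
"keyword" → "rdkeywo" → "qcjdxvn".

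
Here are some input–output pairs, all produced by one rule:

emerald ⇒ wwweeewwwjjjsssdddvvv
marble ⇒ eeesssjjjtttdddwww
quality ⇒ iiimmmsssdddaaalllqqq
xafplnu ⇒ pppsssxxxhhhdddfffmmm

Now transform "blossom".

Each output is the input with this applied: shift every letter 8 places backward in the alphabet (wrapping around), then repeat every character 3 times.
For "blossom", step one produces "tdgkkge"; step two turns that into "tttdddgggkkkkkkgggeee".
(Check on "emerald": → "wewjsdv" → "wwweeewwwjjjsssdddvvv" ✓)

tttdddgggkkkkkkgggeee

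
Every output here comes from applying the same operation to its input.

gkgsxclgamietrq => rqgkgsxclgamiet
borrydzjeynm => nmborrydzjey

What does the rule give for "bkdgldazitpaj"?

ajbkdgldazitp

What's happening: move the last 2 characters to the front (rotate right by 2).
"bkdgldazitpaj" → "ajbkdgldazitp".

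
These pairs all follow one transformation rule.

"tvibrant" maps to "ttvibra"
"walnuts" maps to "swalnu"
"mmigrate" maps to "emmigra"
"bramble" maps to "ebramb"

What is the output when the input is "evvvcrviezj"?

Looking at the pairs, the operation is to move the last 2 characters to the front (rotate right by 2), then delete the first character.
Applying that to "evvvcrviezj" gives "jevvvcrvie".

jevvvcrvie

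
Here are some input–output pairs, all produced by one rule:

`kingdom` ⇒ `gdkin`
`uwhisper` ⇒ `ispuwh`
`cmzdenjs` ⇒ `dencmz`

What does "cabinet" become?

incab

What's happening: delete the last 2 characters, then move the first 3 characters to the end (rotate left by 3).
On "cabinet": the first step gives "cabin", and the second then gives "incab".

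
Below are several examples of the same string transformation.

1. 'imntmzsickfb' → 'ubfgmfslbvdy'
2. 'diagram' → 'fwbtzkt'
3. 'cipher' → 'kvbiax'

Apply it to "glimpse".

The rule is to shift every letter 7 places backward in the alphabet (wrapping around), then move the last character to the front.
On "glimpse": the first step gives "zebfilx", and the second then gives "xzebfil".

xzebfil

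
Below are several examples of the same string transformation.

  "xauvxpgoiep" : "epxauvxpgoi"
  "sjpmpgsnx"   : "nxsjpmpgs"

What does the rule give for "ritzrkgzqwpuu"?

The transformation: move the last 2 characters to the front (rotate right by 2).
"ritzrkgzqwpuu" → "uuritzrkgzqwp".

uuritzrkgzqwp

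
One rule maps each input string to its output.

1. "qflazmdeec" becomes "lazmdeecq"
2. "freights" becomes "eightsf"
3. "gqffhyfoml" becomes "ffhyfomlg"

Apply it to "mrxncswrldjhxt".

What's happening: move the first 2 characters to the end (rotate left by 2), then delete the last character.
Working it through for "mrxncswrldjhxt": intermediate "xncswrldjhxtmr", final "xncswrldjhxtm".

xncswrldjhxtm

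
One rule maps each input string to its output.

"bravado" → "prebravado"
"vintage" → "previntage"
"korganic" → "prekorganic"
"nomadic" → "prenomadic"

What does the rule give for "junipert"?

prejunipert

Looking at the pairs, the operation is to prepend "pre".
Applying that to "junipert" gives "prejunipert".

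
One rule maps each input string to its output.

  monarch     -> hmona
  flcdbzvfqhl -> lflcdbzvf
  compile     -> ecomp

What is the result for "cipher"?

rcip

What's happening: move the last 3 characters to the front (rotate right by 3), then delete the first 2 characters.
Applying that to "cipher" gives "rcip".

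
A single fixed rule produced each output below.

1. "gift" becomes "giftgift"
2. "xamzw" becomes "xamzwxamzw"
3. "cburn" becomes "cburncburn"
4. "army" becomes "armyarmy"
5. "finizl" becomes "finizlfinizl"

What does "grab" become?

grabgrab

Looking at the pairs, the operation is to write the whole string twice.
"grab" → "grabgrab".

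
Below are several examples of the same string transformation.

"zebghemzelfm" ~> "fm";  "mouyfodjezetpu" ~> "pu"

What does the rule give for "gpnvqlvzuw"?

uw

Each output is the input with this applied: keep only the last 2 characters.
Doing the same to "gpnvqlvzuw": "uw".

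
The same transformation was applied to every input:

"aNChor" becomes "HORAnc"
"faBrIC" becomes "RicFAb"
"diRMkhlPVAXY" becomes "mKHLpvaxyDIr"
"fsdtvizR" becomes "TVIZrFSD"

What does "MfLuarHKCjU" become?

UARhkcJumFl

Looking at the pairs, the operation is to flip the case of every letter, then move the first 3 characters to the end (rotate left by 3).
On "MfLuarHKCjU": the first step gives "mFlUARhkcJu", and the second then gives "UARhkcJumFl".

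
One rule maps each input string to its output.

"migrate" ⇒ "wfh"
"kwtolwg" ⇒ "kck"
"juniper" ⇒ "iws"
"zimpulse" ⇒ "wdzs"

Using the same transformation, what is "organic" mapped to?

fow

In each case the input is transformed by: keep every other character starting from the second (positions 2nd, 4th, 6th, ...), then shift every letter 12 places backward in the alphabet (wrapping around).
Applying both steps to "organic": "rai", then "fow".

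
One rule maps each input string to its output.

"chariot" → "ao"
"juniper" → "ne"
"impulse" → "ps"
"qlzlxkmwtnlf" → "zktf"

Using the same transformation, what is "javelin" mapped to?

vi

Rule — keep one character in every 3, starting at position 3 (positions 3rd, 6th, 9th, ...).
Applying that to "javelin" gives "vi".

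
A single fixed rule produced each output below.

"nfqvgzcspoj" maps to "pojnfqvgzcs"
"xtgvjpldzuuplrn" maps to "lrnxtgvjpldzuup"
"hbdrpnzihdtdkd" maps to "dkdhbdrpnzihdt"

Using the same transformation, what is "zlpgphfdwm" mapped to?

What's happening: move the last 3 characters to the front (rotate right by 3).
So "zlpgphfdwm" becomes "dwmzlpgphf".

dwmzlpgphf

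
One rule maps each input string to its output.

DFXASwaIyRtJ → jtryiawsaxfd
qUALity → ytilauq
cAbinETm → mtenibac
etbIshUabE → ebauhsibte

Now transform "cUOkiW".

wikouc

The rule is to reverse the string, then convert every letter to lowercase.
On "cUOkiW": the first step gives "WikOUc", and the second then gives "wikouc".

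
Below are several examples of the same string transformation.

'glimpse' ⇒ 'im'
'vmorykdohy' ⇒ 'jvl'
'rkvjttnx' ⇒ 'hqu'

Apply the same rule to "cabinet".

xk

The rule is to keep one character in every 3, starting at position 2 (positions 2nd, 5th, 8th, ...), then shift every letter 3 places backward in the alphabet (wrapping around).
Applying both steps to "cabinet": "an", then "xk".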